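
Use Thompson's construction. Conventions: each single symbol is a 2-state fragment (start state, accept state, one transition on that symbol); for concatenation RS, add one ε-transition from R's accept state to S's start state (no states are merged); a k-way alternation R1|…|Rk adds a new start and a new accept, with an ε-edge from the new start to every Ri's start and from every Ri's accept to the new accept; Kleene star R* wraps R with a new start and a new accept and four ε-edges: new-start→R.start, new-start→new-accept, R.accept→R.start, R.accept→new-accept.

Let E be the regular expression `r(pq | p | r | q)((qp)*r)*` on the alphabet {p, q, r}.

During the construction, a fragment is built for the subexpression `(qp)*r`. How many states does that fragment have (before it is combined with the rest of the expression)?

8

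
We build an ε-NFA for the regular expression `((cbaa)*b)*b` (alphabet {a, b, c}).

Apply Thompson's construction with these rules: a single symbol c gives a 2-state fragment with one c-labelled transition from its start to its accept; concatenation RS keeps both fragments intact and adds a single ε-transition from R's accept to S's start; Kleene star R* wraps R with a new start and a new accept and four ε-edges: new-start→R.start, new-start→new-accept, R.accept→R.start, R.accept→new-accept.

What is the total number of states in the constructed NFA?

Bottom-up over the parse tree:
Each of the 6 symbol leaves contributes a 2-state fragment.
  cbaa = 8 states
  (cbaa)* = 10 states
  (cbaa)*b = 12 states
  ((cbaa)*b)* = 14 states
  ((cbaa)*b)*b = 16 states

16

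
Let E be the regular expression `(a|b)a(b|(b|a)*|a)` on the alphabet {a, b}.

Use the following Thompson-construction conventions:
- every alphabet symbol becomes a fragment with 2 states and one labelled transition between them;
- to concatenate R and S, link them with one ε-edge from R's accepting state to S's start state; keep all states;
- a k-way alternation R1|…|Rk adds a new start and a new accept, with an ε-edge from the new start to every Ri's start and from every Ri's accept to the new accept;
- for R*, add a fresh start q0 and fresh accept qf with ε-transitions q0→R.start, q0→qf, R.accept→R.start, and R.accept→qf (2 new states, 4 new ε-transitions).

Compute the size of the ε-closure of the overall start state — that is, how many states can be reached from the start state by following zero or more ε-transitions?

3

Let C(F) = |ε-closure(F.start)| within fragment F, and note whether F accepts ε. Symbol fragments have C = 1 and do not accept ε. Then:
  a|b → new start ε-reaches every alternative's start; none of them accept ε, so the new accept is not reached: |ε-closure| = 1 + 1 + 1 = 3
  b|a → new start ε-reaches every alternative's start; none of them accept ε, so the new accept is not reached: |ε-closure| = 1 + 1 + 1 = 3
  (b|a)* → the star's fresh start ε-reaches both the body's start and the fresh accept: |ε-closure| = 2 + 3 = 5
  b|(b|a)*|a → |ε-closure| = 1 (new start) + (1 + 5 + 1) + 1 (new accept, since some branch ε-reaches its own accept) = 9
  (a|b)a(b|(b|a)*|a) → same as the first factor's closure: |ε-closure| = 3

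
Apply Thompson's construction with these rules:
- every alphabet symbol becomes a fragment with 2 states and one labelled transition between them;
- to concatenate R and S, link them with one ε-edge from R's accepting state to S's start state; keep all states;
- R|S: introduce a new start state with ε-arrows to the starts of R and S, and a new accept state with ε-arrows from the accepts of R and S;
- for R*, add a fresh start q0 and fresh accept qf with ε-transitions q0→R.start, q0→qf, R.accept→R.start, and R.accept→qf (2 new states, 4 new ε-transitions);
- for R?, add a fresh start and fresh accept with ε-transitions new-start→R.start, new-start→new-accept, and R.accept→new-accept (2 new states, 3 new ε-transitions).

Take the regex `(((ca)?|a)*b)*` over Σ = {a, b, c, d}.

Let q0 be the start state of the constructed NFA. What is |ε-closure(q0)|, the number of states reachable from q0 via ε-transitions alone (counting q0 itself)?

11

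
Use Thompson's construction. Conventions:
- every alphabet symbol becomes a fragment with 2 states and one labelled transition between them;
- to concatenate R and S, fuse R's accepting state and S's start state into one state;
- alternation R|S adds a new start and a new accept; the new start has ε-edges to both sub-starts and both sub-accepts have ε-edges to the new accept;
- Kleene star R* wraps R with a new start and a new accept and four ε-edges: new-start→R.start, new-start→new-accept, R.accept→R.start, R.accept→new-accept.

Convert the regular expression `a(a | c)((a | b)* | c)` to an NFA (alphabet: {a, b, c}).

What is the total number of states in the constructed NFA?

Recursing over subexpressions:
Each of the 6 symbol leaves contributes a 2-state fragment.
  a | c = 6 states
  a | b = 6 states
  (a | b)* = 8 states
  (a | b)* | c = 12 states
  a(a | c)((a | b)* | c) = 18 states

18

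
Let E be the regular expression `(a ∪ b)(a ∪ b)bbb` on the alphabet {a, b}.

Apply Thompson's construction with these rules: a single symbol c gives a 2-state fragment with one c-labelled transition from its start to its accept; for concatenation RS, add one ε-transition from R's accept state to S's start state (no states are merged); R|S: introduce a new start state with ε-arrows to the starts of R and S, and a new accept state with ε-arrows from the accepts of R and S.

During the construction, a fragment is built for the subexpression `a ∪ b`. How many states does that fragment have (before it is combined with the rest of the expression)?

Fragment for `a ∪ b`:
Each of the 2 symbol leaves contributes a 2-state fragment.
  a ∪ b = 6 states

6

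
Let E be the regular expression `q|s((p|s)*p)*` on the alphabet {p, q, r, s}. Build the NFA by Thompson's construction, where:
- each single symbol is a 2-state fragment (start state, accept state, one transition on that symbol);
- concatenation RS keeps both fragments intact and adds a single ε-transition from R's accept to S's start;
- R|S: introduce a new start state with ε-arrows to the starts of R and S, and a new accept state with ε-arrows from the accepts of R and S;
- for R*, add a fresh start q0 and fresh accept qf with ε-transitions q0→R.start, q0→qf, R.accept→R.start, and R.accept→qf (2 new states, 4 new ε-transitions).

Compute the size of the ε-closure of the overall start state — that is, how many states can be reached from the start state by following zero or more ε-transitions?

Compute the ε-closure size of each fragment's start state recursively; a symbol fragment's start has no outgoing ε-edge, so its closure is just itself (size 1).
  p|s : new start ε-reaches every alternative's start; none of them accept ε, so the new accept is not reached: C = 1 + 1 + 1 = 3
  (p|s)* : the star's fresh start ε-reaches both the body's start and the fresh accept: C = 2 + 3 = 5
  (p|s)*p : the left operand accepts ε, so the closure extends into the next operand (via the concat ε-link); C = 5 + 1 = 6
  ((p|s)*p)* : the star's fresh start ε-reaches both the body's start and the fresh accept: C = 2 + 6 = 8
  s((p|s)*p)* : C equals the left operand's closure size = 1 (its accept is not ε-reachable, so the closure stops there)
  q|s((p|s)*p)* : new start ε-reaches every alternative's start; none of them accept ε, so the new accept is not reached: C = 1 + 1 + 1 = 3

3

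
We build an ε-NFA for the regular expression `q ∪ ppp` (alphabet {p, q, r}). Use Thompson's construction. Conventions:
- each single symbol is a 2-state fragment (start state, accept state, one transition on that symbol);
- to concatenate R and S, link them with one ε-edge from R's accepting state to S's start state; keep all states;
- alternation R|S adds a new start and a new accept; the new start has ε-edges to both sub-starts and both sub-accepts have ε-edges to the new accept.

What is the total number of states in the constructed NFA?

10

Bottom-up over the parse tree:
Each of the 4 symbol leaves contributes a 2-state fragment.
  ppp = 6 states
  q ∪ ppp = 10 states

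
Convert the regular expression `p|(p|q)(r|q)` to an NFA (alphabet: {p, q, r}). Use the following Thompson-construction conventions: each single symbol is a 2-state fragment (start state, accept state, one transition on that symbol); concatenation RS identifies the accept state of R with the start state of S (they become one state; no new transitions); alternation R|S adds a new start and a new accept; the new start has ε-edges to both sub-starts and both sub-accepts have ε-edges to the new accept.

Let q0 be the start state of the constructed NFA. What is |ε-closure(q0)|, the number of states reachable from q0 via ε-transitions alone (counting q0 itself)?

5

Let C(F) = |ε-closure(F.start)| within fragment F, and note whether F accepts ε. Symbol fragments have C = 1 and do not accept ε. Then:
  p|q : |ε-closure| = 1 + 1 + 1 = 3 (the new accept is not ε-reachable since no branch accepts ε)
  r|q : |ε-closure| = 1 + 1 + 1 = 3 (the new accept is not ε-reachable since no branch accepts ε)
  (p|q)(r|q) : same as the first factor's closure: |ε-closure| = 3
  p|(p|q)(r|q) : |ε-closure| = 1 + 1 + 3 = 5 (the new accept is not ε-reachable since no branch accepts ε)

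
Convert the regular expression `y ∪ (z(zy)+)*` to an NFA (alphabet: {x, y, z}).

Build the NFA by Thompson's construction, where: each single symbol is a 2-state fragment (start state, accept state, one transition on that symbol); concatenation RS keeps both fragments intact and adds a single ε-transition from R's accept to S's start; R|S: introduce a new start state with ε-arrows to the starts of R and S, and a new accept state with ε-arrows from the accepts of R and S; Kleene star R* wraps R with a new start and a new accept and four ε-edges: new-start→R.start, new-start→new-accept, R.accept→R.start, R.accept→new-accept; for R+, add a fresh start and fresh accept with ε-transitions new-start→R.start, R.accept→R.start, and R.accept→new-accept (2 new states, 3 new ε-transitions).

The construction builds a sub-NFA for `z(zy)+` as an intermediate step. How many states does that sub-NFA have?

Fragment for `z(zy)+`:
Each of the 3 symbol leaves contributes a 2-state fragment.
  zy → 4 states
  (zy)+ → 6 states
  z(zy)+ → 8 states

8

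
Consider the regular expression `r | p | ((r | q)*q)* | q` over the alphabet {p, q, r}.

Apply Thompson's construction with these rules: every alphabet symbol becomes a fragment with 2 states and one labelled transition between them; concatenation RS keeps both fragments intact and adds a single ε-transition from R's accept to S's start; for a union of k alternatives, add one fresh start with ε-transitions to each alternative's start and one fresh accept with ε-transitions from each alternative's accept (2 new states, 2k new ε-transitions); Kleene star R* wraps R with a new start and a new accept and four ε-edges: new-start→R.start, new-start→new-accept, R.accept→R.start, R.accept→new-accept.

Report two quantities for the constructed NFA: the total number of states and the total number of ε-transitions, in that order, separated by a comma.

20, 21

Building bottom-up:
Each of the 6 symbol leaves contributes 2 states and 0 ε-transitions.
  r | q : 6 states, 4 ε-transitions
  (r | q)* : 8 states, 8 ε-transitions
  (r | q)*q : 10 states, 9 ε-transitions
  ((r | q)*q)* : 12 states, 13 ε-transitions
  r | p | ((r | q)*q)* | q : 20 states, 21 ε-transitions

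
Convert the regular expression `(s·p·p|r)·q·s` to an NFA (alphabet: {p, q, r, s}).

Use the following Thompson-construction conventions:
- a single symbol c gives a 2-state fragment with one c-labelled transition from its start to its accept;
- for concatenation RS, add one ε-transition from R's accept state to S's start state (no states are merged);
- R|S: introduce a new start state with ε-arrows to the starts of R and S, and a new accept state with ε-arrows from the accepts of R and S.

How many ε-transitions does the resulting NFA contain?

8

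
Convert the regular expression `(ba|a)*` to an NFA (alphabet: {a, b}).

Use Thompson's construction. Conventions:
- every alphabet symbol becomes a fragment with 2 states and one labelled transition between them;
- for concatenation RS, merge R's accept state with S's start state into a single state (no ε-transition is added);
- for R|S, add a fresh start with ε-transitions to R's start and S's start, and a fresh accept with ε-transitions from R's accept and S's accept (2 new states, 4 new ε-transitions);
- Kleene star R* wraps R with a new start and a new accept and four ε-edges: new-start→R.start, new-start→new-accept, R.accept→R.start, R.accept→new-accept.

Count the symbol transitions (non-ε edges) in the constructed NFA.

3

Recursing over subexpressions:
Each of the 3 symbol leaves contributes exactly 1 symbol transition.
  ba — 2 symbol transitions
  ba|a — 3 symbol transitions
  (ba|a)* — 3 symbol transitions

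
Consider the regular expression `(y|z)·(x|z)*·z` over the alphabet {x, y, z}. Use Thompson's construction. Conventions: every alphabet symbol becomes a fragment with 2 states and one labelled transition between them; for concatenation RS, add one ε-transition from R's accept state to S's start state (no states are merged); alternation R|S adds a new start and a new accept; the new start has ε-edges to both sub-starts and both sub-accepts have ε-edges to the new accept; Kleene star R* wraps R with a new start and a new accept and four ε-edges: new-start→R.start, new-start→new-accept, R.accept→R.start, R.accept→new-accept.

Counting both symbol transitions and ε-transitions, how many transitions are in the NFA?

Bottom-up over the parse tree:
Each of the 5 symbol leaves contributes 1 transition (1 symbol, 0 ε).
  y|z → 6 transitions (2 symbol, 4 ε)
  x|z → 6 transitions (2 symbol, 4 ε)
  (x|z)* → 10 transitions (2 symbol, 8 ε)
  (y|z)·(x|z)*·z → 19 transitions (5 symbol, 14 ε)

19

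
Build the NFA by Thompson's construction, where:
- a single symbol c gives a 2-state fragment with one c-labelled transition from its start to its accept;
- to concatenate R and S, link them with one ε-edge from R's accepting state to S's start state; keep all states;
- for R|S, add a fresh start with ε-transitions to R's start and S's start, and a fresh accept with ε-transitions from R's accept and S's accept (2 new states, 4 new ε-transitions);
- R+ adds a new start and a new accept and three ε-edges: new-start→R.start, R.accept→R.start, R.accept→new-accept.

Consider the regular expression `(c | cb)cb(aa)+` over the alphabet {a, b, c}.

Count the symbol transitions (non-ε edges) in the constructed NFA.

7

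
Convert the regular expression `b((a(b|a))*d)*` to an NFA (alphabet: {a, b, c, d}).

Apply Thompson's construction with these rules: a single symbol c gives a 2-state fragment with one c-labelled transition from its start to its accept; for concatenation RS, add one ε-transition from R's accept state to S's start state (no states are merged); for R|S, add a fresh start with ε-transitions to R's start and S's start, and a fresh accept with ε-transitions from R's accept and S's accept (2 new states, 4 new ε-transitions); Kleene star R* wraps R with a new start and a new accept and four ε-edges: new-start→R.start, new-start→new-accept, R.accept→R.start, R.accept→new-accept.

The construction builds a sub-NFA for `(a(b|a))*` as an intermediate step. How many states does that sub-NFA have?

Fragment for `(a(b|a))*`:
Each of the 3 symbol leaves contributes a 2-state fragment.
  b|a = 6 states
  a(b|a) = 8 states
  (a(b|a))* = 10 states

10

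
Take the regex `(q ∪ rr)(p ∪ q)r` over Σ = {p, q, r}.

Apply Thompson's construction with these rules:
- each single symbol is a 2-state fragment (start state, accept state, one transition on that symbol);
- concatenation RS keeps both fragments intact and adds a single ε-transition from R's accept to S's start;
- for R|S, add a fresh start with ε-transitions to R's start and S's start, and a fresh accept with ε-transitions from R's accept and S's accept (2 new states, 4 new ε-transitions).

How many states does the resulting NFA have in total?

16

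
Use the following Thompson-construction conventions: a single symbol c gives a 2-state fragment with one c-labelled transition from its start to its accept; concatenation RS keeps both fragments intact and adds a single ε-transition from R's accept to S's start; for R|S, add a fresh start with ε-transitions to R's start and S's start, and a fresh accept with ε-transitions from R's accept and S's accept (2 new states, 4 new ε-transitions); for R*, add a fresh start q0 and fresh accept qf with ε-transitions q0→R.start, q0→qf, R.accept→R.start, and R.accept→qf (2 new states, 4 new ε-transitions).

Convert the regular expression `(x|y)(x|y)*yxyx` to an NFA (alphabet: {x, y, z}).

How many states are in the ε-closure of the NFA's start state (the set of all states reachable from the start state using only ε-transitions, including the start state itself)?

Let C(F) = |ε-closure(F.start)| within fragment F, and note whether F accepts ε. Symbol fragments have C = 1 and do not accept ε. Then:
  x|y — new start ε-reaches every alternative's start; none of them accept ε, so the new accept is not reached: |closure| = 1 + 1 + 1 = 3
  x|y — new start ε-reaches every alternative's start; none of them accept ε, so the new accept is not reached: |closure| = 1 + 1 + 1 = 3
  (x|y)* — the star's fresh start ε-reaches both the body's start and the fresh accept: |closure| = 2 + 3 = 5
  (x|y)(x|y)*yxyx — same as the first factor's closure: |closure| = 3

3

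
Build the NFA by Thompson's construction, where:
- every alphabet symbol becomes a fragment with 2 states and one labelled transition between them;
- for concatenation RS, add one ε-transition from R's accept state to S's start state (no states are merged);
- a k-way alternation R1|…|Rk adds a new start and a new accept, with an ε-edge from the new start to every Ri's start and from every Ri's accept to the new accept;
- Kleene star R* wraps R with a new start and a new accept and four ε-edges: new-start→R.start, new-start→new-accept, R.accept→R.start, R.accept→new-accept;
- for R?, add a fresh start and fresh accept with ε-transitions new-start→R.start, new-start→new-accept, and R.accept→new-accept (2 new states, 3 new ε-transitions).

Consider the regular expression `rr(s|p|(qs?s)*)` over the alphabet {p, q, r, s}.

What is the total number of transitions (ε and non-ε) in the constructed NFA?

24

Bottom-up over the parse tree:
Each of the 7 symbol leaves contributes 1 transition (1 symbol, 0 ε).
  s? : 4 transitions (1 symbol, 3 ε)
  qs?s : 8 transitions (3 symbol, 5 ε)
  (qs?s)* : 12 transitions (3 symbol, 9 ε)
  s|p|(qs?s)* : 20 transitions (5 symbol, 15 ε)
  rr(s|p|(qs?s)*) : 24 transitions (7 symbol, 17 ε)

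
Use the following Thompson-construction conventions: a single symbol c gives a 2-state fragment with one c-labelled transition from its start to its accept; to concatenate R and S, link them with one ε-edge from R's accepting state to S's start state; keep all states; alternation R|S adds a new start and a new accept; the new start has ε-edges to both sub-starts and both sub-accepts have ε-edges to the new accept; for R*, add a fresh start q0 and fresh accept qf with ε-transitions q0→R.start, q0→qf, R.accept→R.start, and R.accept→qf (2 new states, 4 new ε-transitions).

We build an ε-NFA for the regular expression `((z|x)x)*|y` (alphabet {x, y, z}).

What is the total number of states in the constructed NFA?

14

Building bottom-up:
Each of the 4 symbol leaves contributes a 2-state fragment.
  z|x = 6 states
  (z|x)x = 8 states
  ((z|x)x)* = 10 states
  ((z|x)x)*|y = 14 states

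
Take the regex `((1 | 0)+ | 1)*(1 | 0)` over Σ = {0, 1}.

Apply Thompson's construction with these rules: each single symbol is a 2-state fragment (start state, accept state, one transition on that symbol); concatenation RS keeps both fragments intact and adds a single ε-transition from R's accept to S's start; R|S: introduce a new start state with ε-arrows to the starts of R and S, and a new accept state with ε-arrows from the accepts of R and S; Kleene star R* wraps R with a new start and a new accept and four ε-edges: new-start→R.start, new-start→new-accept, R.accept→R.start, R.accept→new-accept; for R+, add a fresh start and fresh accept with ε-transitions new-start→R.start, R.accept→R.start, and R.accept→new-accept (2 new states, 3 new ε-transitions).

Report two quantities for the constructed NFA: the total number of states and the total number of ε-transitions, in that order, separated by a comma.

20, 20

Building bottom-up:
Each of the 5 symbol leaves contributes 2 states and 0 ε-transitions.
  1 | 0 — 6 states, 4 ε-transitions
  (1 | 0)+ — 8 states, 7 ε-transitions
  (1 | 0)+ | 1 — 12 states, 11 ε-transitions
  ((1 | 0)+ | 1)* — 14 states, 15 ε-transitions
  1 | 0 — 6 states, 4 ε-transitions
  ((1 | 0)+ | 1)*(1 | 0) — 20 states, 20 ε-transitions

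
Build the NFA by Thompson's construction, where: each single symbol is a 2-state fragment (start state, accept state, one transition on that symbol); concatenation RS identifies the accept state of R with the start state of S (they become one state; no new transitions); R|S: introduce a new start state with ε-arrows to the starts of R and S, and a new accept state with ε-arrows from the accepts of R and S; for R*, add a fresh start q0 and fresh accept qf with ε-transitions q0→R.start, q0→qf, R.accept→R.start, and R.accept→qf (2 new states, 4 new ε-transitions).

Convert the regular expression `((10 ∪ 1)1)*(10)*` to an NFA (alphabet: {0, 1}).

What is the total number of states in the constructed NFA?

14

Recursing over subexpressions:
Each of the 6 symbol leaves contributes a 2-state fragment.
  10 → 3 states
  10 ∪ 1 → 7 states
  (10 ∪ 1)1 → 8 states
  ((10 ∪ 1)1)* → 10 states
  10 → 3 states
  (10)* → 5 states
  ((10 ∪ 1)1)*(10)* → 14 states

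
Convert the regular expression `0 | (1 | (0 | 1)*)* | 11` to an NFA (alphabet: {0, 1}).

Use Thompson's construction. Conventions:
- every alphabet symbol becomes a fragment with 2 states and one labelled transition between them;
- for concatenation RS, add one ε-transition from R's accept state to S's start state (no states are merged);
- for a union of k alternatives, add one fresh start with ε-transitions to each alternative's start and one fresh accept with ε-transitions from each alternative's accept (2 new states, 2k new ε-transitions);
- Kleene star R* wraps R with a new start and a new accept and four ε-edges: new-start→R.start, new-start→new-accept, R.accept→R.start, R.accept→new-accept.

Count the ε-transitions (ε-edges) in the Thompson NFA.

Building bottom-up:
Each of the 6 symbol leaves contributes 0 ε-transitions.
  0 | 1 → 4 ε-transitions
  (0 | 1)* → 8 ε-transitions
  1 | (0 | 1)* → 12 ε-transitions
  (1 | (0 | 1)*)* → 16 ε-transitions
  11 → 1 ε-transition
  0 | (1 | (0 | 1)*)* | 11 → 23 ε-transitions

23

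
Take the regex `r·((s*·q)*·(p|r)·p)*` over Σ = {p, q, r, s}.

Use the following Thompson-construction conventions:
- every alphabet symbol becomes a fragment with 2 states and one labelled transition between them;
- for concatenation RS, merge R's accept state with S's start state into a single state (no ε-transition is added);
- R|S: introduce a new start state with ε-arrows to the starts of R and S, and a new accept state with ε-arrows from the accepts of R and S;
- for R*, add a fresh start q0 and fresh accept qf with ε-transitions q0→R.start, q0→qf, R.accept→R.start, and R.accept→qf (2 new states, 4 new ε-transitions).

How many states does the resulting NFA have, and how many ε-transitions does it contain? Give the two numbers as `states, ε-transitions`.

Building bottom-up:
Each of the 6 symbol leaves contributes 2 states and 0 ε-transitions.
  s* : 4 states, 4 ε-transitions
  s*·q : 5 states, 4 ε-transitions
  (s*·q)* : 7 states, 8 ε-transitions
  p|r : 6 states, 4 ε-transitions
  (s*·q)*·(p|r)·p : 13 states, 12 ε-transitions
  ((s*·q)*·(p|r)·p)* : 15 states, 16 ε-transitions
  r·((s*·q)*·(p|r)·p)* : 16 states, 16 ε-transitions

16, 16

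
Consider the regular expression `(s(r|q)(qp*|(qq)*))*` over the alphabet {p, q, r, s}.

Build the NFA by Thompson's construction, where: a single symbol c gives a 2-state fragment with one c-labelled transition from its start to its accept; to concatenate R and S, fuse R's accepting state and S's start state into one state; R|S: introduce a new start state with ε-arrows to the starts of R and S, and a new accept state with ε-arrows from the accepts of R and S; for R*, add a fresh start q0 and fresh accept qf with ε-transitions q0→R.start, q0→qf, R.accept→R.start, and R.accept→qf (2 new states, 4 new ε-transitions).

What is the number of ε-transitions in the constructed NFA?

Recursing over subexpressions:
Each of the 7 symbol leaves contributes 0 ε-transitions.
  r|q = 4 ε-transitions
  p* = 4 ε-transitions
  qp* = 4 ε-transitions
  qq = 0 ε-transitions
  (qq)* = 4 ε-transitions
  qp*|(qq)* = 12 ε-transitions
  s(r|q)(qp*|(qq)*) = 16 ε-transitions
  (s(r|q)(qp*|(qq)*))* = 20 ε-transitions

20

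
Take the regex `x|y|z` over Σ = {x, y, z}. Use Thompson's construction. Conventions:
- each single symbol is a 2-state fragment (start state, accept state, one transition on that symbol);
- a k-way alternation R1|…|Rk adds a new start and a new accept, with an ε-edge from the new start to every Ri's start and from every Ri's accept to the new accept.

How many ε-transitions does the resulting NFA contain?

6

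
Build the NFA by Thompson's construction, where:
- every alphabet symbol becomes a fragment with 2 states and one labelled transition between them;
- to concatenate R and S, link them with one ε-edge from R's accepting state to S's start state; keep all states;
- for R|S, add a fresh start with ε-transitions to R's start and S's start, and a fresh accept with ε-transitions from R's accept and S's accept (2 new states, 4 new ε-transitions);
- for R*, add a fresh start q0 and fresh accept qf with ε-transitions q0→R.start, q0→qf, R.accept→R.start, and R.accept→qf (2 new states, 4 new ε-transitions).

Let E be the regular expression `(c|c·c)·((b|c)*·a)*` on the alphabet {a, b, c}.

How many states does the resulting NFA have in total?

20

Per subexpression:
Each of the 6 symbol leaves contributes a 2-state fragment.
  c·c → 4 states
  c|c·c → 8 states
  b|c → 6 states
  (b|c)* → 8 states
  (b|c)*·a → 10 states
  ((b|c)*·a)* → 12 states
  (c|c·c)·((b|c)*·a)* → 20 states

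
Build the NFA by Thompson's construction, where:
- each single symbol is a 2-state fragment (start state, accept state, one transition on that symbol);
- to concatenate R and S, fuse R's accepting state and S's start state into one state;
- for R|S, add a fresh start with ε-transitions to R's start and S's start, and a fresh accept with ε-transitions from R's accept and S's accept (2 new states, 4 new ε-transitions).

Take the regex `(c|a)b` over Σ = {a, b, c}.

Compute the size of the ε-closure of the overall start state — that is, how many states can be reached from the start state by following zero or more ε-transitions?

3

Work bottom-up. For each fragment F, track |ε-closure(F.start)| and whether F's accept lies in that closure (i.e. whether F accepts ε). A single-symbol fragment has closure size 1 and does not accept ε.
  c|a : new start ε-reaches every alternative's start; none of them accept ε, so the new accept is not reached: |closure| = 1 + 1 + 1 = 3
  (c|a)b : same as the first factor's closure: |closure| = 3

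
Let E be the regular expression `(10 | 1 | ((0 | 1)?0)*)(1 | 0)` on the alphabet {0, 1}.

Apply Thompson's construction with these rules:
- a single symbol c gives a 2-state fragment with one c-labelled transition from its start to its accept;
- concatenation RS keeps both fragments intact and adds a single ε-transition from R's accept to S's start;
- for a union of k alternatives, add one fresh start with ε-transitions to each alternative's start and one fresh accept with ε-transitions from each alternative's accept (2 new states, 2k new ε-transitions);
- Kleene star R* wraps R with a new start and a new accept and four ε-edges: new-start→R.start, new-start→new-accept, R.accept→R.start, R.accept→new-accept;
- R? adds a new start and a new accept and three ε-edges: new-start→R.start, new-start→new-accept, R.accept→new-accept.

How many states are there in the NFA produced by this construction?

26

Bottom-up over the parse tree:
Each of the 8 symbol leaves contributes a 2-state fragment.
  10 — 4 states
  0 | 1 — 6 states
  (0 | 1)? — 8 states
  (0 | 1)?0 — 10 states
  ((0 | 1)?0)* — 12 states
  10 | 1 | ((0 | 1)?0)* — 20 states
  1 | 0 — 6 states
  (10 | 1 | ((0 | 1)?0)*)(1 | 0) — 26 states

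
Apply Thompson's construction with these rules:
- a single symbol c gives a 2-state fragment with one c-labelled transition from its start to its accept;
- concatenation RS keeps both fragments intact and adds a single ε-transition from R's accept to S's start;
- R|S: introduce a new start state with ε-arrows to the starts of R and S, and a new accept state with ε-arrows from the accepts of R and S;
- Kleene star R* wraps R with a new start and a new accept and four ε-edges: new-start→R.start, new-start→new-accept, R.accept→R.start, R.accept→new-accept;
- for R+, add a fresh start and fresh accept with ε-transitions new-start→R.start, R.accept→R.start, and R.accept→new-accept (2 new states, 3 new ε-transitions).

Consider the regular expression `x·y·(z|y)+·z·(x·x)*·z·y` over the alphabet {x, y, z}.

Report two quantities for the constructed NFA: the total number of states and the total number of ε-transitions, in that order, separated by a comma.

24, 18

Building bottom-up:
Each of the 9 symbol leaves contributes 2 states and 0 ε-transitions.
  z|y — 6 states, 4 ε-transitions
  (z|y)+ — 8 states, 7 ε-transitions
  x·x — 4 states, 1 ε-transition
  (x·x)* — 6 states, 5 ε-transitions
  x·y·(z|y)+·z·(x·x)*·z·y — 24 states, 18 ε-transitions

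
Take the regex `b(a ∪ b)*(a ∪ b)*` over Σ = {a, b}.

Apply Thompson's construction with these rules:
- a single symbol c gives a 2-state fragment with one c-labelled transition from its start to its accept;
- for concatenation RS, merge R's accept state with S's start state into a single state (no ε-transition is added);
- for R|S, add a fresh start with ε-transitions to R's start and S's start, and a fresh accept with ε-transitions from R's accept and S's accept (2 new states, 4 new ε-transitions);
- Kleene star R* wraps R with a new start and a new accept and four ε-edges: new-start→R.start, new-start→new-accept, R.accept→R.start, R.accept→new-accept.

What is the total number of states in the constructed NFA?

Building bottom-up:
Each of the 5 symbol leaves contributes a 2-state fragment.
  a ∪ b = 6 states
  (a ∪ b)* = 8 states
  a ∪ b = 6 states
  (a ∪ b)* = 8 states
  b(a ∪ b)*(a ∪ b)* = 16 states

16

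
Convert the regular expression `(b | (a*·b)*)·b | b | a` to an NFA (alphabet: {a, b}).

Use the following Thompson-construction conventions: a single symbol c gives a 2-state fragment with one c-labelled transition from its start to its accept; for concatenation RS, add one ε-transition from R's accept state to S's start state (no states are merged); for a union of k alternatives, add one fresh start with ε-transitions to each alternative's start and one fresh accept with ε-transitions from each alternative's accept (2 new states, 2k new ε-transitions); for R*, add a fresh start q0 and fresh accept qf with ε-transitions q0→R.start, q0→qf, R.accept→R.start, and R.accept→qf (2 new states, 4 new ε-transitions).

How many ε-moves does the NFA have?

20

Building bottom-up:
Each of the 6 symbol leaves contributes 0 ε-transitions.
  a* → 4 ε-transitions
  a*·b → 5 ε-transitions
  (a*·b)* → 9 ε-transitions
  b | (a*·b)* → 13 ε-transitions
  (b | (a*·b)*)·b → 14 ε-transitions
  (b | (a*·b)*)·b | b | a → 20 ε-transitions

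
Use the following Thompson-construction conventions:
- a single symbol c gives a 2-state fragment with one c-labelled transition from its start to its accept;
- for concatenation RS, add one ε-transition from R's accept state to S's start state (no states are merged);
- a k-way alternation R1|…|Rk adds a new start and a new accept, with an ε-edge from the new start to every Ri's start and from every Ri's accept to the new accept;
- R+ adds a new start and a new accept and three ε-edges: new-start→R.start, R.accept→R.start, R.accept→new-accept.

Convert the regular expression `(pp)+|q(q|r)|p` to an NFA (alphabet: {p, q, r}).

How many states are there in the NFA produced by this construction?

Bottom-up over the parse tree:
Each of the 6 symbol leaves contributes a 2-state fragment.
  pp = 4 states
  (pp)+ = 6 states
  q|r = 6 states
  q(q|r) = 8 states
  (pp)+|q(q|r)|p = 18 states

18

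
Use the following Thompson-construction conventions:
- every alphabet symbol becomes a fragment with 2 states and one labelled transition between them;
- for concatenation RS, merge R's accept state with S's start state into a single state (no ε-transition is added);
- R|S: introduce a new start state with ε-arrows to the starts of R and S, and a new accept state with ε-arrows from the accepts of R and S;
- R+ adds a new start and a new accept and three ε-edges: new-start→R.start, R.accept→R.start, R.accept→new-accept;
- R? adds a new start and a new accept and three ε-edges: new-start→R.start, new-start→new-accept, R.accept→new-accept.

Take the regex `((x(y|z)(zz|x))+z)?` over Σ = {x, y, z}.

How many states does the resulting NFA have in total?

Bottom-up over the parse tree:
Each of the 7 symbol leaves contributes a 2-state fragment.
  y|z → 6 states
  zz → 3 states
  zz|x → 7 states
  x(y|z)(zz|x) → 13 states
  (x(y|z)(zz|x))+ → 15 states
  (x(y|z)(zz|x))+z → 16 states
  ((x(y|z)(zz|x))+z)? → 18 states

18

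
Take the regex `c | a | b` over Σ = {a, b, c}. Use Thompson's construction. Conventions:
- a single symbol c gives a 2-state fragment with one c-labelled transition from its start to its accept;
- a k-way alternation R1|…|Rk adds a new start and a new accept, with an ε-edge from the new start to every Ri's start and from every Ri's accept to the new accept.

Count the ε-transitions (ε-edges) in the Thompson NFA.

Building bottom-up:
Each of the 3 symbol leaves contributes 0 ε-transitions.
  c | a | b = 6 ε-transitions

6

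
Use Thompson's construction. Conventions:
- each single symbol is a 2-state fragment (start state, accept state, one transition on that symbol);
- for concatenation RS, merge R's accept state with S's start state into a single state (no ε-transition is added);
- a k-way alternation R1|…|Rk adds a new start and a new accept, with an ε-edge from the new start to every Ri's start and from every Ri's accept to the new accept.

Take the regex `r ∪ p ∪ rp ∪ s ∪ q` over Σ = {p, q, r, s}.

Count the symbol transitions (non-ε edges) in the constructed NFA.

Building bottom-up:
Each of the 6 symbol leaves contributes exactly 1 symbol transition.
  rp = 2 symbol transitions
  r ∪ p ∪ rp ∪ s ∪ q = 6 symbol transitions

6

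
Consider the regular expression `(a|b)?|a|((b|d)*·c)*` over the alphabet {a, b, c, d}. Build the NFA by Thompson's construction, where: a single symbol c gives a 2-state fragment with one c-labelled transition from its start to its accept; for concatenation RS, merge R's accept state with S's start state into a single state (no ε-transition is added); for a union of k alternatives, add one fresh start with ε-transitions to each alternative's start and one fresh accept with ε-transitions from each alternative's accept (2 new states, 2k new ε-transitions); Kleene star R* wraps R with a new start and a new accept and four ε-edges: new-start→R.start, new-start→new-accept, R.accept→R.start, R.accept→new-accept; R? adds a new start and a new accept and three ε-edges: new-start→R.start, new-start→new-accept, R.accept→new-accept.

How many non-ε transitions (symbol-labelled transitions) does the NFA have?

Per subexpression:
Each of the 6 symbol leaves contributes exactly 1 symbol transition.
  a|b : 2 symbol transitions
  (a|b)? : 2 symbol transitions
  b|d : 2 symbol transitions
  (b|d)* : 2 symbol transitions
  (b|d)*·c : 3 symbol transitions
  ((b|d)*·c)* : 3 symbol transitions
  (a|b)?|a|((b|d)*·c)* : 6 symbol transitions

6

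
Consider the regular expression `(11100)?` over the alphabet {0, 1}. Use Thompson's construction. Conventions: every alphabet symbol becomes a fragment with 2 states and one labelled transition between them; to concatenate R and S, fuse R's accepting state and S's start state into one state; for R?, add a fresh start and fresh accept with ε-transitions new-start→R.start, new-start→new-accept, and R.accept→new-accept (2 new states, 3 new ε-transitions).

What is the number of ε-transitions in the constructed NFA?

3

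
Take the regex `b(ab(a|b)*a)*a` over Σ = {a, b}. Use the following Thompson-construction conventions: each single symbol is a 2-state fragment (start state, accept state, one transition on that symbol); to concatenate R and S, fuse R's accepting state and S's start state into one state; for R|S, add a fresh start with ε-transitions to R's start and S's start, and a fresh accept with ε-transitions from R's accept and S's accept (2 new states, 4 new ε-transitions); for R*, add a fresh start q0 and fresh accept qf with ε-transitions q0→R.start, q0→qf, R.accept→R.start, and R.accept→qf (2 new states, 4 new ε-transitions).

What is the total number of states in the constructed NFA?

15

Bottom-up over the parse tree:
Each of the 7 symbol leaves contributes a 2-state fragment.
  a|b : 6 states
  (a|b)* : 8 states
  ab(a|b)*a : 11 states
  (ab(a|b)*a)* : 13 states
  b(ab(a|b)*a)*a : 15 states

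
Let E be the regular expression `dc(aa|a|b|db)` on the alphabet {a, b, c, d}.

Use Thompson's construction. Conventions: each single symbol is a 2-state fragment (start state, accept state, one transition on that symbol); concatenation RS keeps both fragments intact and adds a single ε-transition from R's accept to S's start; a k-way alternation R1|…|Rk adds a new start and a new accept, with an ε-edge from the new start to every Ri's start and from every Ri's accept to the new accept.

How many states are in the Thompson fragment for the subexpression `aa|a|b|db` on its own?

Fragment for `aa|a|b|db`:
Each of the 6 symbol leaves contributes a 2-state fragment.
  aa → 4 states
  db → 4 states
  aa|a|b|db → 14 states

14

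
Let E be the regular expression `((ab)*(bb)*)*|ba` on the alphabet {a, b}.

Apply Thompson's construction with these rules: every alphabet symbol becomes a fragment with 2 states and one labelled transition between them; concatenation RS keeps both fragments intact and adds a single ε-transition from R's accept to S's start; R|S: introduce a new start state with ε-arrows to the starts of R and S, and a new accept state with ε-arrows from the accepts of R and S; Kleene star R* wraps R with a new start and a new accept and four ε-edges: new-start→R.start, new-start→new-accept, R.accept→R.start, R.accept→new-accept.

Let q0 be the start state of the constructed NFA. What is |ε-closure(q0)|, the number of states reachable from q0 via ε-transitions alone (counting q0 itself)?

Compute the ε-closure size of each fragment's start state recursively; a symbol fragment's start has no outgoing ε-edge, so its closure is just itself (size 1).
  ab → |ε-closure| equals the left operand's closure size = 1 (its accept is not ε-reachable, so the closure stops there)
  (ab)* → new start has ε-edges to the inner start and to the new accept, so |ε-closure| = 2 + 1 = 3
  bb → same as the first factor's closure: |ε-closure| = 1
  (bb)* → new start has ε-edges to the inner start and to the new accept, so |ε-closure| = 2 + 1 = 3
  (ab)*(bb)* → the left operand accepts ε, so the closure extends into the next operand (via the concat ε-link); |ε-closure| = 3 + 3 = 6
  ((ab)*(bb)*)* → |ε-closure| = 1 (new start) + 6 (body) + 1 (new accept) = 8
  ba → |ε-closure| equals the left operand's closure size = 1 (its accept is not ε-reachable, so the closure stops there)
  ((ab)*(bb)*)*|ba → |ε-closure| = 1 (new start) + (8 + 1) + 1 (new accept, since some branch ε-reaches its own accept) = 11

11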